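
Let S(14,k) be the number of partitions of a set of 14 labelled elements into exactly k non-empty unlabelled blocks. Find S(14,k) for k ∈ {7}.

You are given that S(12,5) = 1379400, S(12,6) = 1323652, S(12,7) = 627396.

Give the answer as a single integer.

[13] T[13,6]:6*1323652+1379400=9321312 · T[13,7]:7*627396+1323652=5715424
[14] T[14,7]:7*5715424+9321312=49329280
Read S(14,7) = 49329280.

49329280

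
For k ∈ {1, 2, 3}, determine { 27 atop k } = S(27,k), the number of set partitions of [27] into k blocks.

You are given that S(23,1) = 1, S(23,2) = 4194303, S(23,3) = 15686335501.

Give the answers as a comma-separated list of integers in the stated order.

i=24: T(24,1)=0+1·1=1 | T(24,2)=1+2·4194303=8388607 | T(24,3)=4194303+3·15686335501=47063200806
i=25: T(25,1)=0+1·1=1 | T(25,2)=1+2·8388607=16777215 | T(25,3)=8388607+3·47063200806=141197991025
i=26: T(26,1)=0+1·1=1 | T(26,2)=1+2·16777215=33554431 | T(26,3)=16777215+3·141197991025=423610750290
i=27: T(27,1)=0+1·1=1 | T(27,2)=1+2·33554431=67108863 | T(27,3)=33554431+3·423610750290=1270865805301
Read S(27,1) = 1, S(27,2) = 67108863, S(27,3) = 1270865805301.

1, 67108863, 1270865805301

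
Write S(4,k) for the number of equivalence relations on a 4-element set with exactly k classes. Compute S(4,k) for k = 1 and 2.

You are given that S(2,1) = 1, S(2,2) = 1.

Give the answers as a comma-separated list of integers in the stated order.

@3  (3,1):1·1+0→1, (3,2):1·2+1→3
@4  (4,1):1·1+0→1, (4,2):3·2+1→7
Read S(4,1) = 1, S(4,2) = 7.

1, 7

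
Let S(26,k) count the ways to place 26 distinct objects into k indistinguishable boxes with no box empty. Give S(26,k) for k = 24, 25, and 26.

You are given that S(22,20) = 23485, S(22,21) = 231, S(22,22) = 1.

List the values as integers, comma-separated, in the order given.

47450, 325, 1

r23: T_23,21=21×231+23485=28336; T_23,22=22×1+231=253; T_23,23=23×0+1=1
r24: T_24,22=22×253+28336=33902; T_24,23=23×1+253=276; T_24,24=24×0+1=1
r25: T_25,23=23×276+33902=40250; T_25,24=24×1+276=300; T_25,25=25×0+1=1
r26: T_26,24=24×300+40250=47450; T_26,25=25×1+300=325; T_26,26=26×0+1=1
Read S(26,24) = 47450, S(26,25) = 325, S(26,26) = 1.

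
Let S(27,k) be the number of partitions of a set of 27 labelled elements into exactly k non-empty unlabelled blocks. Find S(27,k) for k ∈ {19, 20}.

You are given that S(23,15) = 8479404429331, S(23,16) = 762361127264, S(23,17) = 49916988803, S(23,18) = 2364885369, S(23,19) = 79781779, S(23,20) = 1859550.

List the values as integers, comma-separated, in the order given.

r24: T_24,16=16×762361127264+8479404429331=20677182465555; T_24,17=17×49916988803+762361127264=1610949936915; T_24,18=18×2364885369+49916988803=92484925445; T_24,19=19×79781779+2364885369=3880739170; T_24,20=20×1859550+79781779=116972779
r25: T_25,17=17×1610949936915+20677182465555=48063331393110; T_25,18=18×92484925445+1610949936915=3275678594925; T_25,19=19×3880739170+92484925445=166218969675; T_25,20=20×116972779+3880739170=6220194750
r26: T_26,18=18×3275678594925+48063331393110=107025546101760; T_26,19=19×166218969675+3275678594925=6433839018750; T_26,20=20×6220194750+166218969675=290622864675
r27: T_27,19=19×6433839018750+107025546101760=229268487458010; T_27,20=20×290622864675+6433839018750=12246296312250
Read S(27,19) = 229268487458010, S(27,20) = 12246296312250.

229268487458010, 12246296312250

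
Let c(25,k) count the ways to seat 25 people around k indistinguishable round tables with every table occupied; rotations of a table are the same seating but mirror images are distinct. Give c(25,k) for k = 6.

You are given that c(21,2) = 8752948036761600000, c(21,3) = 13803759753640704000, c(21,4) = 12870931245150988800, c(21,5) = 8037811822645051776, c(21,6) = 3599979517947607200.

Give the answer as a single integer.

1323714091579185857760000

[22] T[22,3]:21*13803759753640704000+8752948036761600000=298631902863216384000 · T[22,4]:21*12870931245150988800+13803759753640704000=284093315901811468800 · T[22,5]:21*8037811822645051776+12870931245150988800=181664979520697076096 · T[22,6]:21*3599979517947607200+8037811822645051776=83637381699544802976
[23] T[23,4]:22*284093315901811468800+298631902863216384000=6548684852703068697600 · T[23,5]:22*181664979520697076096+284093315901811468800=4280722865357147142912 · T[23,6]:22*83637381699544802976+181664979520697076096=2021687376910682741568
[24] T[24,5]:23*4280722865357147142912+6548684852703068697600=105005310755917452984576 · T[24,6]:23*2021687376910682741568+4280722865357147142912=50779532534302850198976
[25] T[25,6]:24*50779532534302850198976+105005310755917452984576=1323714091579185857760000
Read c(25,6) = 1323714091579185857760000.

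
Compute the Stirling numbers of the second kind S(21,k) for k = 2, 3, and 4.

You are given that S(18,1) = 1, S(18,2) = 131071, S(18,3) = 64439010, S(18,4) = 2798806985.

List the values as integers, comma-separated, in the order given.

r19: T_19,1=1×1+0=1; T_19,2=2×131071+1=262143; T_19,3=3×64439010+131071=193448101; T_19,4=4×2798806985+64439010=11259666950
r20: T_20,1=1×1+0=1; T_20,2=2×262143+1=524287; T_20,3=3×193448101+262143=580606446; T_20,4=4×11259666950+193448101=45232115901
r21: T_21,2=2×524287+1=1048575; T_21,3=3×580606446+524287=1742343625; T_21,4=4×45232115901+580606446=181509070050
Read S(21,2) = 1048575, S(21,3) = 1742343625, S(21,4) = 181509070050.

1048575, 1742343625, 181509070050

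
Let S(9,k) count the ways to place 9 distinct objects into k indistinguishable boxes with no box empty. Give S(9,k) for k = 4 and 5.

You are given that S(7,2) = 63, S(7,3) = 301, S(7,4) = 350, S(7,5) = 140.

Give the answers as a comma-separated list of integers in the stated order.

r8: T_8,3=3×301+63=966; T_8,4=4×350+301=1701; T_8,5=5×140+350=1050
r9: T_9,4=4×1701+966=7770; T_9,5=5×1050+1701=6951
Read S(9,4) = 7770, S(9,5) = 6951.

7770, 6951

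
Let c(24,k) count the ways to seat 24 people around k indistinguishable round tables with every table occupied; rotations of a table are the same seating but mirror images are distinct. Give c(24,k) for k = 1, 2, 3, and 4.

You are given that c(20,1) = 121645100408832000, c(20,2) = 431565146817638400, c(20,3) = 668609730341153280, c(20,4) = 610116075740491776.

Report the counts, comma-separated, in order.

r21: T_21,1=20×121645100408832000+0=2432902008176640000; T_21,2=20×431565146817638400+121645100408832000=8752948036761600000; T_21,3=20×668609730341153280+431565146817638400=13803759753640704000; T_21,4=20×610116075740491776+668609730341153280=12870931245150988800
r22: T_22,1=21×2432902008176640000+0=51090942171709440000; T_22,2=21×8752948036761600000+2432902008176640000=186244810780170240000; T_22,3=21×13803759753640704000+8752948036761600000=298631902863216384000; T_22,4=21×12870931245150988800+13803759753640704000=284093315901811468800
r23: T_23,1=22×51090942171709440000+0=1124000727777607680000; T_23,2=22×186244810780170240000+51090942171709440000=4148476779335454720000; T_23,3=22×298631902863216384000+186244810780170240000=6756146673770930688000; T_23,4=22×284093315901811468800+298631902863216384000=6548684852703068697600
r24: T_24,1=23×1124000727777607680000+0=25852016738884976640000; T_24,2=23×4148476779335454720000+1124000727777607680000=96538966652493066240000; T_24,3=23×6756146673770930688000+4148476779335454720000=159539850276066860544000; T_24,4=23×6548684852703068697600+6756146673770930688000=157375898285941510732800
Read c(24,1) = 25852016738884976640000, c(24,2) = 96538966652493066240000, c(24,3) = 159539850276066860544000, c(24,4) = 157375898285941510732800.

25852016738884976640000, 96538966652493066240000, 159539850276066860544000, 157375898285941510732800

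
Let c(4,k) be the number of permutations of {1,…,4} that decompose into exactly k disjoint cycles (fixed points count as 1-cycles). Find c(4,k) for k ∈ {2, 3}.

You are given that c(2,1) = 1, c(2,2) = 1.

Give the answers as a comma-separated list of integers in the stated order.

i=3: T(3,1)=0+2·1=2 | T(3,2)=1+2·1=3 | T(3,3)=1+2·0=1
i=4: T(4,2)=2+3·3=11 | T(4,3)=3+3·1=6
Read c(4,2) = 11, c(4,3) = 6.

11, 6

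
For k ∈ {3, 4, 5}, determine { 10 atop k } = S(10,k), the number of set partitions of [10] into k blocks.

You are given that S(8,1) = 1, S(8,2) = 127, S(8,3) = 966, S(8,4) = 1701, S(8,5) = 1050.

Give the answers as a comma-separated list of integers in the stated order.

row 9: T[9][2]=2·127+1=255  T[9][3]=3·966+127=3025  T[9][4]=4·1701+966=7770  T[9][5]=5·1050+1701=6951
row 10: T[10][3]=3·3025+255=9330  T[10][4]=4·7770+3025=34105  T[10][5]=5·6951+7770=42525
Read S(10,3) = 9330, S(10,4) = 34105, S(10,5) = 42525.

9330, 34105, 42525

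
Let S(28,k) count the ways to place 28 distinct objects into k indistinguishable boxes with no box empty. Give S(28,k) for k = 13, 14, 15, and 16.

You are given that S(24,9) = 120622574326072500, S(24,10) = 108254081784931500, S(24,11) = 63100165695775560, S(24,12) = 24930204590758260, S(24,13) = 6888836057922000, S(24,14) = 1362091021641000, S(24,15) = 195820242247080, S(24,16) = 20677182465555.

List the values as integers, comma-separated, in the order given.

@25  (25,10):108254081784931500·10+120622574326072500→1203163392175387500, (25,11):63100165695775560·11+108254081784931500→802355904438462660, (25,12):24930204590758260·12+63100165695775560→362262620784874680, (25,13):6888836057922000·13+24930204590758260→114485073343744260, (25,14):1362091021641000·14+6888836057922000→25958110360896000, (25,15):195820242247080·15+1362091021641000→4299394655347200, (25,16):20677182465555·16+195820242247080→526655161695960
@26  (26,11):802355904438462660·11+1203163392175387500→10029078340998476760, (26,12):362262620784874680·12+802355904438462660→5149507353856958820, (26,13):114485073343744260·13+362262620784874680→1850568574253550060, (26,14):25958110360896000·14+114485073343744260→477898618396288260, (26,15):4299394655347200·15+25958110360896000→90449030191104000, (26,16):526655161695960·16+4299394655347200→12725877242482560
@27  (27,12):5149507353856958820·12+10029078340998476760→71823166587281982600, (27,13):1850568574253550060·13+5149507353856958820→29206898819153109600, (27,14):477898618396288260·14+1850568574253550060→8541149231801585700, (27,15):90449030191104000·15+477898618396288260→1834634071262848260, (27,16):12725877242482560·16+90449030191104000→294063066070824960
@28  (28,13):29206898819153109600·13+71823166587281982600→451512851236272407400, (28,14):8541149231801585700·14+29206898819153109600→148782988064375309400, (28,15):1834634071262848260·15+8541149231801585700→36060660300744309600, (28,16):294063066070824960·16+1834634071262848260→6539643128396047620
Read S(28,13) = 451512851236272407400, S(28,14) = 148782988064375309400, S(28,15) = 36060660300744309600, S(28,16) = 6539643128396047620.

451512851236272407400, 148782988064375309400, 36060660300744309600, 6539643128396047620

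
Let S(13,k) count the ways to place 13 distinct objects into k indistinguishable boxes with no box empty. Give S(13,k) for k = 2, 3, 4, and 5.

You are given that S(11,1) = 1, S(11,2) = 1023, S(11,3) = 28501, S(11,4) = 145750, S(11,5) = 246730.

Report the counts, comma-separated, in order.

[12] T[12,1]:1*1+0=1 · T[12,2]:2*1023+1=2047 · T[12,3]:3*28501+1023=86526 · T[12,4]:4*145750+28501=611501 · T[12,5]:5*246730+145750=1379400
[13] T[13,2]:2*2047+1=4095 · T[13,3]:3*86526+2047=261625 · T[13,4]:4*611501+86526=2532530 · T[13,5]:5*1379400+611501=7508501
Read S(13,2) = 4095, S(13,3) = 261625, S(13,4) = 2532530, S(13,5) = 7508501.

4095, 261625, 2532530, 7508501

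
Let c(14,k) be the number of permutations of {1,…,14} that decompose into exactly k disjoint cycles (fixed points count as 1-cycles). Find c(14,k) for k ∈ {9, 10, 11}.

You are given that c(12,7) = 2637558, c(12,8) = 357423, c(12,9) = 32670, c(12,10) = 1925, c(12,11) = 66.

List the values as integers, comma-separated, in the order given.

r13: T_13,8=12×357423+2637558=6926634; T_13,9=12×32670+357423=749463; T_13,10=12×1925+32670=55770; T_13,11=12×66+1925=2717
r14: T_14,9=13×749463+6926634=16669653; T_14,10=13×55770+749463=1474473; T_14,11=13×2717+55770=91091
Read c(14,9) = 16669653, c(14,10) = 1474473, c(14,11) = 91091.

16669653, 1474473, 91091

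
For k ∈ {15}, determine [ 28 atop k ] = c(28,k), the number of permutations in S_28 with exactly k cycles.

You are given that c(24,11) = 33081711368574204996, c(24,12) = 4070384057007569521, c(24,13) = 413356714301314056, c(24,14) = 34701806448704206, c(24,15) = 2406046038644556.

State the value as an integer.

5370555489012577816470

@25  (25,12):4070384057007569521·24+33081711368574204996→130770928736755873500, (25,13):413356714301314056·24+4070384057007569521→13990945200239106865, (25,14):34701806448704206·24+413356714301314056→1246200069070215000, (25,15):2406046038644556·24+34701806448704206→92446911376173550
@26  (26,13):13990945200239106865·25+130770928736755873500→480544558742733545125, (26,14):1246200069070215000·25+13990945200239106865→45145946926994481865, (26,15):92446911376173550·25+1246200069070215000→3557372853474553750
@27  (27,14):45145946926994481865·26+480544558742733545125→1654339178844590073615, (27,15):3557372853474553750·26+45145946926994481865→137637641117332879365
@28  (28,15):137637641117332879365·27+1654339178844590073615→5370555489012577816470
Read c(28,15) = 5370555489012577816470.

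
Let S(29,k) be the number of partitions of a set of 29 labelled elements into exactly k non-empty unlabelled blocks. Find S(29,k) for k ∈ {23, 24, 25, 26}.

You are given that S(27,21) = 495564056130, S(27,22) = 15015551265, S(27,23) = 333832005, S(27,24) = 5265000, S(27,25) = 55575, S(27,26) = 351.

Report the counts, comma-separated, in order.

i=28: T(28,22)=495564056130+22·15015551265=825906183960 | T(28,23)=15015551265+23·333832005=22693687380 | T(28,24)=333832005+24·5265000=460192005 | T(28,25)=5265000+25·55575=6654375 | T(28,26)=55575+26·351=64701
i=29: T(29,23)=825906183960+23·22693687380=1347860993700 | T(29,24)=22693687380+24·460192005=33738295500 | T(29,25)=460192005+25·6654375=626551380 | T(29,26)=6654375+26·64701=8336601
Read S(29,23) = 1347860993700, S(29,24) = 33738295500, S(29,25) = 626551380, S(29,26) = 8336601.

1347860993700, 33738295500, 626551380, 8336601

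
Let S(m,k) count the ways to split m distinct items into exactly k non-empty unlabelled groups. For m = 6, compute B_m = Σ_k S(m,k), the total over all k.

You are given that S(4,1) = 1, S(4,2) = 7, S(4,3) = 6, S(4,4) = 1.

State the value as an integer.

row 5: T[5][1]=1·1+0=1  T[5][2]=2·7+1=15  T[5][3]=3·6+7=25  T[5][4]=4·1+6=10  T[5][5]=5·0+1=1
row 6: T[6][1]=1·1+0=1  T[6][2]=2·15+1=31  T[6][3]=3·25+15=90  T[6][4]=4·10+25=65  T[6][5]=5·1+10=15  T[6][6]=6·0+1=1
B_6 = ΣS(6,k) = 1+31+90+65+15+1 = 203

203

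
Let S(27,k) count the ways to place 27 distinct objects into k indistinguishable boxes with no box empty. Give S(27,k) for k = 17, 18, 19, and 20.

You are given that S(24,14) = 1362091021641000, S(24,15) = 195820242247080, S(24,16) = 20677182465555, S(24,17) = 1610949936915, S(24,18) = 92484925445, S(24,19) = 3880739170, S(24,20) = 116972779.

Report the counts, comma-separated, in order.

35569317763922670, 3270191625210510, 229268487458010, 12246296312250

r25: T_25,15=15×195820242247080+1362091021641000=4299394655347200; T_25,16=16×20677182465555+195820242247080=526655161695960; T_25,17=17×1610949936915+20677182465555=48063331393110; T_25,18=18×92484925445+1610949936915=3275678594925; T_25,19=19×3880739170+92484925445=166218969675; T_25,20=20×116972779+3880739170=6220194750
r26: T_26,16=16×526655161695960+4299394655347200=12725877242482560; T_26,17=17×48063331393110+526655161695960=1343731795378830; T_26,18=18×3275678594925+48063331393110=107025546101760; T_26,19=19×166218969675+3275678594925=6433839018750; T_26,20=20×6220194750+166218969675=290622864675
r27: T_27,17=17×1343731795378830+12725877242482560=35569317763922670; T_27,18=18×107025546101760+1343731795378830=3270191625210510; T_27,19=19×6433839018750+107025546101760=229268487458010; T_27,20=20×290622864675+6433839018750=12246296312250
Read S(27,17) = 35569317763922670, S(27,18) = 3270191625210510, S(27,19) = 229268487458010, S(27,20) = 12246296312250.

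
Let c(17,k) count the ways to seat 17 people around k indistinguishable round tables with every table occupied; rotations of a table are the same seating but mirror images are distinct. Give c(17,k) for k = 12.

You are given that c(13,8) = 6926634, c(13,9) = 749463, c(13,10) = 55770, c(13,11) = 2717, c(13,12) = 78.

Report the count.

156952432

i=14: T(14,9)=6926634+13·749463=16669653 | T(14,10)=749463+13·55770=1474473 | T(14,11)=55770+13·2717=91091 | T(14,12)=2717+13·78=3731
i=15: T(15,10)=16669653+14·1474473=37312275 | T(15,11)=1474473+14·91091=2749747 | T(15,12)=91091+14·3731=143325
i=16: T(16,11)=37312275+15·2749747=78558480 | T(16,12)=2749747+15·143325=4899622
i=17: T(17,12)=78558480+16·4899622=156952432
Read c(17,12) = 156952432.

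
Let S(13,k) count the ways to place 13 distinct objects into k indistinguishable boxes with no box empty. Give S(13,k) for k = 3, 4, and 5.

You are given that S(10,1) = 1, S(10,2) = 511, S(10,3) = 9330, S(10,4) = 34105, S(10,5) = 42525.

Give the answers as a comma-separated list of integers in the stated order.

261625, 2532530, 7508501

r11: T_11,1=1×1+0=1; T_11,2=2×511+1=1023; T_11,3=3×9330+511=28501; T_11,4=4×34105+9330=145750; T_11,5=5×42525+34105=246730
r12: T_12,2=2×1023+1=2047; T_12,3=3×28501+1023=86526; T_12,4=4×145750+28501=611501; T_12,5=5×246730+145750=1379400
r13: T_13,3=3×86526+2047=261625; T_13,4=4×611501+86526=2532530; T_13,5=5×1379400+611501=7508501
Read S(13,3) = 261625, S(13,4) = 2532530, S(13,5) = 7508501.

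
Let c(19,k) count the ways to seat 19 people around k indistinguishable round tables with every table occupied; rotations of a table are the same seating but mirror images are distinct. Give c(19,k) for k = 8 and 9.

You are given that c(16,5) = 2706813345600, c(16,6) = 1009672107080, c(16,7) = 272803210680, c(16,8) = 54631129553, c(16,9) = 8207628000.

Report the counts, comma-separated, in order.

[17] T[17,6]:16*1009672107080+2706813345600=18861567058880 · T[17,7]:16*272803210680+1009672107080=5374523477960 · T[17,8]:16*54631129553+272803210680=1146901283528 · T[17,9]:16*8207628000+54631129553=185953177553
[18] T[18,7]:17*5374523477960+18861567058880=110228466184200 · T[18,8]:17*1146901283528+5374523477960=24871845297936 · T[18,9]:17*185953177553+1146901283528=4308105301929
[19] T[19,8]:18*24871845297936+110228466184200=557921681547048 · T[19,9]:18*4308105301929+24871845297936=102417740732658
Read c(19,8) = 557921681547048, c(19,9) = 102417740732658.

557921681547048, 102417740732658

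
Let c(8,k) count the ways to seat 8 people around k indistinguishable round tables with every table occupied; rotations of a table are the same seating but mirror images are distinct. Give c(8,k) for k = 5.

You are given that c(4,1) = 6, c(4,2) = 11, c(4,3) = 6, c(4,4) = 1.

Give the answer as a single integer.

r5: T_5,2=4×11+6=50; T_5,3=4×6+11=35; T_5,4=4×1+6=10; T_5,5=4×0+1=1
r6: T_6,3=5×35+50=225; T_6,4=5×10+35=85; T_6,5=5×1+10=15
r7: T_7,4=6×85+225=735; T_7,5=6×15+85=175
r8: T_8,5=7×175+735=1960
Read c(8,5) = 1960.

1960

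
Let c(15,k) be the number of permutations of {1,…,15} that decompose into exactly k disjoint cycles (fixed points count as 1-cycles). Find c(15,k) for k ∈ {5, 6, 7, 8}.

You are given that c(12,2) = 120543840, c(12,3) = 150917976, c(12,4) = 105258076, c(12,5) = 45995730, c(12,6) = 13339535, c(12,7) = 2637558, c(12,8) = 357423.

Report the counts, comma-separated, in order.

159721605680, 56663366760, 14409322928, 2681453775

@13  (13,3):150917976·12+120543840→1931559552, (13,4):105258076·12+150917976→1414014888, (13,5):45995730·12+105258076→657206836, (13,6):13339535·12+45995730→206070150, (13,7):2637558·12+13339535→44990231, (13,8):357423·12+2637558→6926634
@14  (14,4):1414014888·13+1931559552→20313753096, (14,5):657206836·13+1414014888→9957703756, (14,6):206070150·13+657206836→3336118786, (14,7):44990231·13+206070150→790943153, (14,8):6926634·13+44990231→135036473
@15  (15,5):9957703756·14+20313753096→159721605680, (15,6):3336118786·14+9957703756→56663366760, (15,7):790943153·14+3336118786→14409322928, (15,8):135036473·14+790943153→2681453775
Read c(15,5) = 159721605680, c(15,6) = 56663366760, c(15,7) = 14409322928, c(15,8) = 2681453775.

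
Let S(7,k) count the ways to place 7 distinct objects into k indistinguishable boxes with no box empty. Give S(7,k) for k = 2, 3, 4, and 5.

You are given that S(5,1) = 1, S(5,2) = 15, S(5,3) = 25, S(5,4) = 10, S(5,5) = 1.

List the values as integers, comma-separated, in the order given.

i=6: T(6,1)=0+1·1=1 | T(6,2)=1+2·15=31 | T(6,3)=15+3·25=90 | T(6,4)=25+4·10=65 | T(6,5)=10+5·1=15
i=7: T(7,2)=1+2·31=63 | T(7,3)=31+3·90=301 | T(7,4)=90+4·65=350 | T(7,5)=65+5·15=140
Read S(7,2) = 63, S(7,3) = 301, S(7,4) = 350, S(7,5) = 140.

63, 301, 350, 140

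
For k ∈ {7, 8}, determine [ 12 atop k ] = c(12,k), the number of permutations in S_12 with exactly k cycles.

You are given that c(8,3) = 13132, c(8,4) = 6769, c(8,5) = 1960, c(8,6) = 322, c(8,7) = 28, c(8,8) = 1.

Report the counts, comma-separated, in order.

r9: T_9,4=8×6769+13132=67284; T_9,5=8×1960+6769=22449; T_9,6=8×322+1960=4536; T_9,7=8×28+322=546; T_9,8=8×1+28=36
r10: T_10,5=9×22449+67284=269325; T_10,6=9×4536+22449=63273; T_10,7=9×546+4536=9450; T_10,8=9×36+546=870
r11: T_11,6=10×63273+269325=902055; T_11,7=10×9450+63273=157773; T_11,8=10×870+9450=18150
r12: T_12,7=11×157773+902055=2637558; T_12,8=11×18150+157773=357423
Read c(12,7) = 2637558, c(12,8) = 357423.

2637558, 357423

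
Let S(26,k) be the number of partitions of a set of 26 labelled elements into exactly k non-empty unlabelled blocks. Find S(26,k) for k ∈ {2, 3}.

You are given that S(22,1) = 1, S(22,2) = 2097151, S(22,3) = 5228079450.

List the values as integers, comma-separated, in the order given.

@23  (23,1):1·1+0→1, (23,2):2097151·2+1→4194303, (23,3):5228079450·3+2097151→15686335501
@24  (24,1):1·1+0→1, (24,2):4194303·2+1→8388607, (24,3):15686335501·3+4194303→47063200806
@25  (25,1):1·1+0→1, (25,2):8388607·2+1→16777215, (25,3):47063200806·3+8388607→141197991025
@26  (26,2):16777215·2+1→33554431, (26,3):141197991025·3+16777215→423610750290
Read S(26,2) = 33554431, S(26,3) = 423610750290.

33554431, 423610750290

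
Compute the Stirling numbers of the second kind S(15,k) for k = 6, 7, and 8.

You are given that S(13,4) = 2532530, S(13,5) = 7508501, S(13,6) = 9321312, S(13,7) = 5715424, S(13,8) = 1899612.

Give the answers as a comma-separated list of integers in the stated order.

r14: T_14,5=5×7508501+2532530=40075035; T_14,6=6×9321312+7508501=63436373; T_14,7=7×5715424+9321312=49329280; T_14,8=8×1899612+5715424=20912320
r15: T_15,6=6×63436373+40075035=420693273; T_15,7=7×49329280+63436373=408741333; T_15,8=8×20912320+49329280=216627840
Read S(15,6) = 420693273, S(15,7) = 408741333, S(15,8) = 216627840.

420693273, 408741333, 216627840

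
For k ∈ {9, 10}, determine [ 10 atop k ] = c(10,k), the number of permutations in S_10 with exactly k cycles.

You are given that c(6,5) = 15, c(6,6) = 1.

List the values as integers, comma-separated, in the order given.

45, 1

[7] T[7,6]:6*1+15=21 · T[7,7]:6*0+1=1
[8] T[8,7]:7*1+21=28 · T[8,8]:7*0+1=1
[9] T[9,8]:8*1+28=36 · T[9,9]:8*0+1=1
[10] T[10,9]:9*1+36=45 · T[10,10]:9*0+1=1
Read c(10,9) = 45, c(10,10) = 1.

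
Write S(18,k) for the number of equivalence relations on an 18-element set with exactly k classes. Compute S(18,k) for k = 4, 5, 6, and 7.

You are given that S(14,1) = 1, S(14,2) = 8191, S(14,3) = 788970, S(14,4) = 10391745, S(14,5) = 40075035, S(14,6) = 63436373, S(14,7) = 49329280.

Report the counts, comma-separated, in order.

r15: T_15,1=1×1+0=1; T_15,2=2×8191+1=16383; T_15,3=3×788970+8191=2375101; T_15,4=4×10391745+788970=42355950; T_15,5=5×40075035+10391745=210766920; T_15,6=6×63436373+40075035=420693273; T_15,7=7×49329280+63436373=408741333
r16: T_16,2=2×16383+1=32767; T_16,3=3×2375101+16383=7141686; T_16,4=4×42355950+2375101=171798901; T_16,5=5×210766920+42355950=1096190550; T_16,6=6×420693273+210766920=2734926558; T_16,7=7×408741333+420693273=3281882604
r17: T_17,3=3×7141686+32767=21457825; T_17,4=4×171798901+7141686=694337290; T_17,5=5×1096190550+171798901=5652751651; T_17,6=6×2734926558+1096190550=17505749898; T_17,7=7×3281882604+2734926558=25708104786
r18: T_18,4=4×694337290+21457825=2798806985; T_18,5=5×5652751651+694337290=28958095545; T_18,6=6×17505749898+5652751651=110687251039; T_18,7=7×25708104786+17505749898=197462483400
Read S(18,4) = 2798806985, S(18,5) = 28958095545, S(18,6) = 110687251039, S(18,7) = 197462483400.

2798806985, 28958095545, 110687251039, 197462483400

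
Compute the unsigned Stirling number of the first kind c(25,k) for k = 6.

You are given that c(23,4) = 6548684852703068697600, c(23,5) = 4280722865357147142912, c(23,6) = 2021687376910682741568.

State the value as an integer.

@24  (24,5):4280722865357147142912·23+6548684852703068697600→105005310755917452984576, (24,6):2021687376910682741568·23+4280722865357147142912→50779532534302850198976
@25  (25,6):50779532534302850198976·24+105005310755917452984576→1323714091579185857760000
Read c(25,6) = 1323714091579185857760000.

1323714091579185857760000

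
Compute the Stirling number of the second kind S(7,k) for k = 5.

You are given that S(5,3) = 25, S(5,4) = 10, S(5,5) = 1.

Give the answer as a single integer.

140

@6  (6,4):10·4+25→65, (6,5):1·5+10→15
@7  (7,5):15·5+65→140
Read S(7,5) = 140.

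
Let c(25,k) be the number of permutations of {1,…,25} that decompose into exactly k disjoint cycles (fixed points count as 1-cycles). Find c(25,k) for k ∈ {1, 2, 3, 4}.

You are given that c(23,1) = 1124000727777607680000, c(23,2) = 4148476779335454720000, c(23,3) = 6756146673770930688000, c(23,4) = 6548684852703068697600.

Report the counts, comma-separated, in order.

620448401733239439360000, 2342787216398718566400000, 3925495373278097719296000, 3936561409138663118131200

r24: T_24,1=23×1124000727777607680000+0=25852016738884976640000; T_24,2=23×4148476779335454720000+1124000727777607680000=96538966652493066240000; T_24,3=23×6756146673770930688000+4148476779335454720000=159539850276066860544000; T_24,4=23×6548684852703068697600+6756146673770930688000=157375898285941510732800
r25: T_25,1=24×25852016738884976640000+0=620448401733239439360000; T_25,2=24×96538966652493066240000+25852016738884976640000=2342787216398718566400000; T_25,3=24×159539850276066860544000+96538966652493066240000=3925495373278097719296000; T_25,4=24×157375898285941510732800+159539850276066860544000=3936561409138663118131200
Read c(25,1) = 620448401733239439360000, c(25,2) = 2342787216398718566400000, c(25,3) = 3925495373278097719296000, c(25,4) = 3936561409138663118131200.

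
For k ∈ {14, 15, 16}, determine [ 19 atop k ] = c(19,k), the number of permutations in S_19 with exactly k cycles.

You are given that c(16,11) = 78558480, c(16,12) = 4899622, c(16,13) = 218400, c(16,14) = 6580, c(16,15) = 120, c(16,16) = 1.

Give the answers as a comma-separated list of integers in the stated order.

549789282, 22323822, 662796

row 17: T[17][12]=16·4899622+78558480=156952432  T[17][13]=16·218400+4899622=8394022  T[17][14]=16·6580+218400=323680  T[17][15]=16·120+6580=8500  T[17][16]=16·1+120=136
row 18: T[18][13]=17·8394022+156952432=299650806  T[18][14]=17·323680+8394022=13896582  T[18][15]=17·8500+323680=468180  T[18][16]=17·136+8500=10812
row 19: T[19][14]=18·13896582+299650806=549789282  T[19][15]=18·468180+13896582=22323822  T[19][16]=18·10812+468180=662796
Read c(19,14) = 549789282, c(19,15) = 22323822, c(19,16) = 662796.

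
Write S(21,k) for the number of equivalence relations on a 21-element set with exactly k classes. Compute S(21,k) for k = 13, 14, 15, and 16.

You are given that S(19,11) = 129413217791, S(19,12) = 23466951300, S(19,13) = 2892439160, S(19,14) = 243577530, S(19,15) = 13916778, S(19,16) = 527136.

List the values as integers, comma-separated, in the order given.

i=20: T(20,12)=129413217791+12·23466951300=411016633391 | T(20,13)=23466951300+13·2892439160=61068660380 | T(20,14)=2892439160+14·243577530=6302524580 | T(20,15)=243577530+15·13916778=452329200 | T(20,16)=13916778+16·527136=22350954
i=21: T(21,13)=411016633391+13·61068660380=1204909218331 | T(21,14)=61068660380+14·6302524580=149304004500 | T(21,15)=6302524580+15·452329200=13087462580 | T(21,16)=452329200+16·22350954=809944464
Read S(21,13) = 1204909218331, S(21,14) = 149304004500, S(21,15) = 13087462580, S(21,16) = 809944464.

1204909218331, 149304004500, 13087462580, 809944464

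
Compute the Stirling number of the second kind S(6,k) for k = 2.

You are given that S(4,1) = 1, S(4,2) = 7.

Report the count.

r5: T_5,1=1×1+0=1; T_5,2=2×7+1=15
r6: T_6,2=2×15+1=31
Read S(6,2) = 31.

31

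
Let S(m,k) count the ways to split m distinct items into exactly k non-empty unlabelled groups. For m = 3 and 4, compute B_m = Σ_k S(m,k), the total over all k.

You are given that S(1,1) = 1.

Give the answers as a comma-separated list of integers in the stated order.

5, 15

@2  (2,1):1·1+0→1, (2,2):0·2+1→1
@3  (3,1):1·1+0→1, (3,2):1·2+1→3, (3,3):0·3+1→1
@4  (4,1):1·1+0→1, (4,2):3·2+1→7, (4,3):1·3+3→6, (4,4):0·4+1→1
B_3 = ΣS(3,k) = 1+3+1 = 5
B_4 = ΣS(4,k) = 1+7+6+1 = 15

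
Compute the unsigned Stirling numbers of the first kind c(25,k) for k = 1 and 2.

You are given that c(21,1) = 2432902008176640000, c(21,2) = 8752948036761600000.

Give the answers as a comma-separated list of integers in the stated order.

row 22: T[22][1]=21·2432902008176640000+0=51090942171709440000  T[22][2]=21·8752948036761600000+2432902008176640000=186244810780170240000
row 23: T[23][1]=22·51090942171709440000+0=1124000727777607680000  T[23][2]=22·186244810780170240000+51090942171709440000=4148476779335454720000
row 24: T[24][1]=23·1124000727777607680000+0=25852016738884976640000  T[24][2]=23·4148476779335454720000+1124000727777607680000=96538966652493066240000
row 25: T[25][1]=24·25852016738884976640000+0=620448401733239439360000  T[25][2]=24·96538966652493066240000+25852016738884976640000=2342787216398718566400000
Read c(25,1) = 620448401733239439360000, c(25,2) = 2342787216398718566400000.

620448401733239439360000, 2342787216398718566400000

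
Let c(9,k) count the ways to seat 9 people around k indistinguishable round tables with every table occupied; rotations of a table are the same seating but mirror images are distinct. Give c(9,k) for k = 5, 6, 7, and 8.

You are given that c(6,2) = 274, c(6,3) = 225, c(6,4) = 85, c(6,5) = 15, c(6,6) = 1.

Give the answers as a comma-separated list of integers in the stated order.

22449, 4536, 546, 36

@7  (7,3):225·6+274→1624, (7,4):85·6+225→735, (7,5):15·6+85→175, (7,6):1·6+15→21, (7,7):0·6+1→1
@8  (8,4):735·7+1624→6769, (8,5):175·7+735→1960, (8,6):21·7+175→322, (8,7):1·7+21→28, (8,8):0·7+1→1
@9  (9,5):1960·8+6769→22449, (9,6):322·8+1960→4536, (9,7):28·8+322→546, (9,8):1·8+28→36
Read c(9,5) = 22449, c(9,6) = 4536, c(9,7) = 546, c(9,8) = 36.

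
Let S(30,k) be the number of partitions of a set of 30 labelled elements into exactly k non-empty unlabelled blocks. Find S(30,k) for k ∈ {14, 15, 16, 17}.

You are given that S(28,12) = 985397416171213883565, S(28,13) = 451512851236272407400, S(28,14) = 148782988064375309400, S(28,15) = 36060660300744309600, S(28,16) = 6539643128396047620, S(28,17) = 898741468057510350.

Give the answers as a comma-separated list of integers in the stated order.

row 29: T[29][13]=13·451512851236272407400+985397416171213883565=6855064482242755179765  T[29][14]=14·148782988064375309400+451512851236272407400=2534474684137526739000  T[29][15]=15·36060660300744309600+148782988064375309400=689692892575539953400  T[29][16]=16·6539643128396047620+36060660300744309600=140694950355081071520  T[29][17]=17·898741468057510350+6539643128396047620=21818248085373723570
row 30: T[30][14]=14·2534474684137526739000+6855064482242755179765=42337710060168129525765  T[30][15]=15·689692892575539953400+2534474684137526739000=12879868072770626040000  T[30][16]=16·140694950355081071520+689692892575539953400=2940812098256837097720  T[30][17]=17·21818248085373723570+140694950355081071520=511605167806434372210
Read S(30,14) = 42337710060168129525765, S(30,15) = 12879868072770626040000, S(30,16) = 2940812098256837097720, S(30,17) = 511605167806434372210.

42337710060168129525765, 12879868072770626040000, 2940812098256837097720, 511605167806434372210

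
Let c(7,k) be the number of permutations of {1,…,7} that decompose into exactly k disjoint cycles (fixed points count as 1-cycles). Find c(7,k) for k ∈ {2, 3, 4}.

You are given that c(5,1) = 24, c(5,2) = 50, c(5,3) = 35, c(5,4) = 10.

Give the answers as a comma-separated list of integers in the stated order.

@6  (6,1):24·5+0→120, (6,2):50·5+24→274, (6,3):35·5+50→225, (6,4):10·5+35→85
@7  (7,2):274·6+120→1764, (7,3):225·6+274→1624, (7,4):85·6+225→735
Read c(7,2) = 1764, c(7,3) = 1624, c(7,4) = 735.

1764, 1624, 735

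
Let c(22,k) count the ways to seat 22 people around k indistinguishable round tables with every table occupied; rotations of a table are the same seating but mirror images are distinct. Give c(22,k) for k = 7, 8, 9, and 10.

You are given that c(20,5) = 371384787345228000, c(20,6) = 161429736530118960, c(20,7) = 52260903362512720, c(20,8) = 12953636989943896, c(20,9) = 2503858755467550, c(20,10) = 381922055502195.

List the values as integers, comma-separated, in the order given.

r21: T_21,6=20×161429736530118960+371384787345228000=3599979517947607200; T_21,7=20×52260903362512720+161429736530118960=1206647803780373360; T_21,8=20×12953636989943896+52260903362512720=311333643161390640; T_21,9=20×2503858755467550+12953636989943896=63030812099294896; T_21,10=20×381922055502195+2503858755467550=10142299865511450
r22: T_22,7=21×1206647803780373360+3599979517947607200=28939583397335447760; T_22,8=21×311333643161390640+1206647803780373360=7744654310169576800; T_22,9=21×63030812099294896+311333643161390640=1634980697246583456; T_22,10=21×10142299865511450+63030812099294896=276019109275035346
Read c(22,7) = 28939583397335447760, c(22,8) = 7744654310169576800, c(22,9) = 1634980697246583456, c(22,10) = 276019109275035346.

28939583397335447760, 7744654310169576800, 1634980697246583456, 276019109275035346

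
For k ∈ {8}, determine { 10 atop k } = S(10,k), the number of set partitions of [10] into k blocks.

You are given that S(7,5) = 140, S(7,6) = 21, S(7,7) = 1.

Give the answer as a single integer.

r8: T_8,6=6×21+140=266; T_8,7=7×1+21=28; T_8,8=8×0+1=1
r9: T_9,7=7×28+266=462; T_9,8=8×1+28=36
r10: T_10,8=8×36+462=750
Read S(10,8) = 750.

750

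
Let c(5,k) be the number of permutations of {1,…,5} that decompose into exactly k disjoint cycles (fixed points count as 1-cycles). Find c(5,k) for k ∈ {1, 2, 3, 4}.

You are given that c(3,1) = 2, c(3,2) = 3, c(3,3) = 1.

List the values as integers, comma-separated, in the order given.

24, 50, 35, 10

[4] T[4,1]:3*2+0=6 · T[4,2]:3*3+2=11 · T[4,3]:3*1+3=6 · T[4,4]:3*0+1=1
[5] T[5,1]:4*6+0=24 · T[5,2]:4*11+6=50 · T[5,3]:4*6+11=35 · T[5,4]:4*1+6=10
Read c(5,1) = 24, c(5,2) = 50, c(5,3) = 35, c(5,4) = 10.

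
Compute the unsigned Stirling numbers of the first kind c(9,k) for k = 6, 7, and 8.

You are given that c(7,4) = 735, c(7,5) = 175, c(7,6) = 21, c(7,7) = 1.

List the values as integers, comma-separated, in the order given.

4536, 546, 36

row 8: T[8][5]=7·175+735=1960  T[8][6]=7·21+175=322  T[8][7]=7·1+21=28  T[8][8]=7·0+1=1
row 9: T[9][6]=8·322+1960=4536  T[9][7]=8·28+322=546  T[9][8]=8·1+28=36
Read c(9,6) = 4536, c(9,7) = 546, c(9,8) = 36.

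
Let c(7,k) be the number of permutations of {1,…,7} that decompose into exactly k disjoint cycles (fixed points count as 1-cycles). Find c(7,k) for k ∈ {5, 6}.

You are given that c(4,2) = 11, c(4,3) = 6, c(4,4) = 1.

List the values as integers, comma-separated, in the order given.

row 5: T[5][3]=4·6+11=35  T[5][4]=4·1+6=10  T[5][5]=4·0+1=1
row 6: T[6][4]=5·10+35=85  T[6][5]=5·1+10=15  T[6][6]=5·0+1=1
row 7: T[7][5]=6·15+85=175  T[7][6]=6·1+15=21
Read c(7,5) = 175, c(7,6) = 21.

175, 21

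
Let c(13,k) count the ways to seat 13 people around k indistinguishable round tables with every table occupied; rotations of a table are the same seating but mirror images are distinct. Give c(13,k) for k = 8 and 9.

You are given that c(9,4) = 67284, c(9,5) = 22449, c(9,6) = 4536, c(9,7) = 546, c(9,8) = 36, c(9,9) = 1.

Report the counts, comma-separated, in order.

6926634, 749463

row 10: T[10][5]=9·22449+67284=269325  T[10][6]=9·4536+22449=63273  T[10][7]=9·546+4536=9450  T[10][8]=9·36+546=870  T[10][9]=9·1+36=45
row 11: T[11][6]=10·63273+269325=902055  T[11][7]=10·9450+63273=157773  T[11][8]=10·870+9450=18150  T[11][9]=10·45+870=1320
row 12: T[12][7]=11·157773+902055=2637558  T[12][8]=11·18150+157773=357423  T[12][9]=11·1320+18150=32670
row 13: T[13][8]=12·357423+2637558=6926634  T[13][9]=12·32670+357423=749463
Read c(13,8) = 6926634, c(13,9) = 749463.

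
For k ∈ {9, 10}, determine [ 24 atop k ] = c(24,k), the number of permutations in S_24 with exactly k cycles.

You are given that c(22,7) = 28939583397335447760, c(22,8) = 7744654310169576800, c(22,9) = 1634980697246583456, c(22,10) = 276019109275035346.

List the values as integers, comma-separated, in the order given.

row 23: T[23][8]=22·7744654310169576800+28939583397335447760=199321978221066137360  T[23][9]=22·1634980697246583456+7744654310169576800=43714229649594412832  T[23][10]=22·276019109275035346+1634980697246583456=7707401101297361068
row 24: T[24][9]=23·43714229649594412832+199321978221066137360=1204749260161737632496  T[24][10]=23·7707401101297361068+43714229649594412832=220984454979433717396
Read c(24,9) = 1204749260161737632496, c(24,10) = 220984454979433717396.

1204749260161737632496, 220984454979433717396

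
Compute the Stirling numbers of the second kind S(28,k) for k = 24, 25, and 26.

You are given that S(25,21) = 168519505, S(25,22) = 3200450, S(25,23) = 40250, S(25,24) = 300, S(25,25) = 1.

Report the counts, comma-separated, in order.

460192005, 6654375, 64701

[26] T[26,22]:22*3200450+168519505=238929405 · T[26,23]:23*40250+3200450=4126200 · T[26,24]:24*300+40250=47450 · T[26,25]:25*1+300=325 · T[26,26]:26*0+1=1
[27] T[27,23]:23*4126200+238929405=333832005 · T[27,24]:24*47450+4126200=5265000 · T[27,25]:25*325+47450=55575 · T[27,26]:26*1+325=351
[28] T[28,24]:24*5265000+333832005=460192005 · T[28,25]:25*55575+5265000=6654375 · T[28,26]:26*351+55575=64701
Read S(28,24) = 460192005, S(28,25) = 6654375, S(28,26) = 64701.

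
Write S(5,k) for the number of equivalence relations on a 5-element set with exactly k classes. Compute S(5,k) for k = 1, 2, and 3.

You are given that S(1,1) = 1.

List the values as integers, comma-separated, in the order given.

1, 15, 25

row 2: T[2][1]=1·1+0=1  T[2][2]=2·0+1=1
row 3: T[3][1]=1·1+0=1  T[3][2]=2·1+1=3  T[3][3]=3·0+1=1
row 4: T[4][1]=1·1+0=1  T[4][2]=2·3+1=7  T[4][3]=3·1+3=6
row 5: T[5][1]=1·1+0=1  T[5][2]=2·7+1=15  T[5][3]=3·6+7=25
Read S(5,1) = 1, S(5,2) = 15, S(5,3) = 25.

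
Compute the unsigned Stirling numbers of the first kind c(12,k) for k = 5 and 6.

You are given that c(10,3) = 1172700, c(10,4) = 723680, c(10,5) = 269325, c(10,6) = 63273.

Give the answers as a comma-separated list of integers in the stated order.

@11  (11,4):723680·10+1172700→8409500, (11,5):269325·10+723680→3416930, (11,6):63273·10+269325→902055
@12  (12,5):3416930·11+8409500→45995730, (12,6):902055·11+3416930→13339535
Read c(12,5) = 45995730, c(12,6) = 13339535.

45995730, 13339535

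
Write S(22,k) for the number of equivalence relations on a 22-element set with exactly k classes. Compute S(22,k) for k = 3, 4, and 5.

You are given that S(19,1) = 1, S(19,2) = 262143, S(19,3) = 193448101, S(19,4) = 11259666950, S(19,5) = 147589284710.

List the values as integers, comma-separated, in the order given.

5228079450, 727778623825, 19137821912055

@20  (20,1):1·1+0→1, (20,2):262143·2+1→524287, (20,3):193448101·3+262143→580606446, (20,4):11259666950·4+193448101→45232115901, (20,5):147589284710·5+11259666950→749206090500
@21  (21,2):524287·2+1→1048575, (21,3):580606446·3+524287→1742343625, (21,4):45232115901·4+580606446→181509070050, (21,5):749206090500·5+45232115901→3791262568401
@22  (22,3):1742343625·3+1048575→5228079450, (22,4):181509070050·4+1742343625→727778623825, (22,5):3791262568401·5+181509070050→19137821912055
Read S(22,3) = 5228079450, S(22,4) = 727778623825, S(22,5) = 19137821912055.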